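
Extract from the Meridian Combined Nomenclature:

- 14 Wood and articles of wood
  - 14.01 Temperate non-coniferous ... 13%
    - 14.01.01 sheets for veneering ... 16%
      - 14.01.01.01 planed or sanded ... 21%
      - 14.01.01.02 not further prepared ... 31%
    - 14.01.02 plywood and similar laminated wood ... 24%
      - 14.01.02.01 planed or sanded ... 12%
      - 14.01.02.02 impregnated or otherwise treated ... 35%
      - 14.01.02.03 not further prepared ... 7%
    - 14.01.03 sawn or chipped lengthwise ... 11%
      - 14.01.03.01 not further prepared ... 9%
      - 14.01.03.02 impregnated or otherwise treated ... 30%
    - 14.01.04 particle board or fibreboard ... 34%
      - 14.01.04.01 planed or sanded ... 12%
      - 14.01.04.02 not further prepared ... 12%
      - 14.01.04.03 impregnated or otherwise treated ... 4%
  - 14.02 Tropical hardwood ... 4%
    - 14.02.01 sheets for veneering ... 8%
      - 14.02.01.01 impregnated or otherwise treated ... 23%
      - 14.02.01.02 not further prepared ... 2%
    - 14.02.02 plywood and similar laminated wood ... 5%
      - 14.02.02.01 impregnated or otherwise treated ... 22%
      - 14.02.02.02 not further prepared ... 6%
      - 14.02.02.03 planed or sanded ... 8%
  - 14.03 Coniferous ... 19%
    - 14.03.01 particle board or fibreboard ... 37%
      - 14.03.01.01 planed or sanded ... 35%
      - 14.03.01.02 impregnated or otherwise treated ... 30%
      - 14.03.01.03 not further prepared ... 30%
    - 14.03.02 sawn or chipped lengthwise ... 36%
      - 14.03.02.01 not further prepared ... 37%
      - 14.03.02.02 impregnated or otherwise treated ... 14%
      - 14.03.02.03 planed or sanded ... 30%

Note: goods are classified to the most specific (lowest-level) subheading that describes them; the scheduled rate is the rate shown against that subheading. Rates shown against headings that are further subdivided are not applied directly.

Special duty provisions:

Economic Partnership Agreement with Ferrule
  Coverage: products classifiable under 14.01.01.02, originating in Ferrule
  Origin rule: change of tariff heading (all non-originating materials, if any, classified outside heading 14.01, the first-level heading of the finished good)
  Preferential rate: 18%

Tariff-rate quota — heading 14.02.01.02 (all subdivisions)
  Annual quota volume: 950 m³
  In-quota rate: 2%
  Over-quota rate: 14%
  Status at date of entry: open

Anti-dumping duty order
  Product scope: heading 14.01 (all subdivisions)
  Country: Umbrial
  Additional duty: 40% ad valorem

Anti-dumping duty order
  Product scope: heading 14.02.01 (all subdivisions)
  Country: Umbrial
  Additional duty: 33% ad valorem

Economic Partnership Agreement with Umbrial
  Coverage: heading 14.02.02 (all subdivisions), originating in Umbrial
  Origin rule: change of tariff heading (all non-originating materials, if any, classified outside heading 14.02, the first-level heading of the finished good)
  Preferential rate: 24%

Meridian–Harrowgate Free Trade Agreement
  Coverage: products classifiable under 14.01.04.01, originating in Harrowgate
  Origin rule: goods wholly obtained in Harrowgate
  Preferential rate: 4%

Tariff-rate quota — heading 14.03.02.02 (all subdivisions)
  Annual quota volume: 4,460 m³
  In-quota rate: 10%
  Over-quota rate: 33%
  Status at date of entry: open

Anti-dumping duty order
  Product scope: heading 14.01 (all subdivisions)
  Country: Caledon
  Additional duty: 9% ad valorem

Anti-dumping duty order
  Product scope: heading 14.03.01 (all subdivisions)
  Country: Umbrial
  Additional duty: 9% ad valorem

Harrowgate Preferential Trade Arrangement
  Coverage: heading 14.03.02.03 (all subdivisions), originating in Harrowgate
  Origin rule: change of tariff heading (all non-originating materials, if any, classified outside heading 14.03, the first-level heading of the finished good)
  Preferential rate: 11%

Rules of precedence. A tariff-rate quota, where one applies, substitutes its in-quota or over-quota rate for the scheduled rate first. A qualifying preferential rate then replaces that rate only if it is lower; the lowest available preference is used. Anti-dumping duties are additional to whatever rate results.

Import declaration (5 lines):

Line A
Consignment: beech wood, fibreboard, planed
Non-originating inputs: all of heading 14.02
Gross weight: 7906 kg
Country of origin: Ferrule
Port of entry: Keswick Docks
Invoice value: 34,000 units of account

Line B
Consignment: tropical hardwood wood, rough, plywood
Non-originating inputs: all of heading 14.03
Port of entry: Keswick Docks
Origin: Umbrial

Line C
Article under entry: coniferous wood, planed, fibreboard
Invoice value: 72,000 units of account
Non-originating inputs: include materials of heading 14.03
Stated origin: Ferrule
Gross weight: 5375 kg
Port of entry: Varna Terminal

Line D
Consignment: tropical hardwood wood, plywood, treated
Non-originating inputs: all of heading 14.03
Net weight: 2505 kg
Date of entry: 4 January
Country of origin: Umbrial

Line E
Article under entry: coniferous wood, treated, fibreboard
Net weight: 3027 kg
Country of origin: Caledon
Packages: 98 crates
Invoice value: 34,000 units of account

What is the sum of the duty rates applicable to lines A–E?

105%

Line A: beech → 14.01; fibreboard → 14.01.04; planed → 14.01.04.01. Scheduled 12%. Ferrule agreement on 14.01.01.02: 14.01.04.01 not covered. → 12%.
Line B: tropical hardwood → 14.02; plywood → 14.02.02; rough → 14.02.02.02. Scheduled 6%. Umbrial agreement on 14.02.02: CTH met → 24% available; preference 24% not lower than 6% → no reduction. → 6%.
Line C: coniferous → 14.03; fibreboard → 14.03.01; planed → 14.03.01.01. Scheduled 35%. Ferrule agreement on 14.01.01.02: 14.03.01.01 not covered. → 35%.
Line D: tropical hardwood → 14.02; plywood → 14.02.02; treated → 14.02.02.01. Scheduled 22%. Umbrial agreement on 14.02.02: CTH met → 24% available; preference 24% not lower than 22% → no reduction. → 22%.
Line E: coniferous → 14.03; fibreboard → 14.03.01; treated → 14.03.01.02. Scheduled 30%. No special measure applies. → 30%.
Sum: 12% + 6% + 35% + 22% + 30% = 105%.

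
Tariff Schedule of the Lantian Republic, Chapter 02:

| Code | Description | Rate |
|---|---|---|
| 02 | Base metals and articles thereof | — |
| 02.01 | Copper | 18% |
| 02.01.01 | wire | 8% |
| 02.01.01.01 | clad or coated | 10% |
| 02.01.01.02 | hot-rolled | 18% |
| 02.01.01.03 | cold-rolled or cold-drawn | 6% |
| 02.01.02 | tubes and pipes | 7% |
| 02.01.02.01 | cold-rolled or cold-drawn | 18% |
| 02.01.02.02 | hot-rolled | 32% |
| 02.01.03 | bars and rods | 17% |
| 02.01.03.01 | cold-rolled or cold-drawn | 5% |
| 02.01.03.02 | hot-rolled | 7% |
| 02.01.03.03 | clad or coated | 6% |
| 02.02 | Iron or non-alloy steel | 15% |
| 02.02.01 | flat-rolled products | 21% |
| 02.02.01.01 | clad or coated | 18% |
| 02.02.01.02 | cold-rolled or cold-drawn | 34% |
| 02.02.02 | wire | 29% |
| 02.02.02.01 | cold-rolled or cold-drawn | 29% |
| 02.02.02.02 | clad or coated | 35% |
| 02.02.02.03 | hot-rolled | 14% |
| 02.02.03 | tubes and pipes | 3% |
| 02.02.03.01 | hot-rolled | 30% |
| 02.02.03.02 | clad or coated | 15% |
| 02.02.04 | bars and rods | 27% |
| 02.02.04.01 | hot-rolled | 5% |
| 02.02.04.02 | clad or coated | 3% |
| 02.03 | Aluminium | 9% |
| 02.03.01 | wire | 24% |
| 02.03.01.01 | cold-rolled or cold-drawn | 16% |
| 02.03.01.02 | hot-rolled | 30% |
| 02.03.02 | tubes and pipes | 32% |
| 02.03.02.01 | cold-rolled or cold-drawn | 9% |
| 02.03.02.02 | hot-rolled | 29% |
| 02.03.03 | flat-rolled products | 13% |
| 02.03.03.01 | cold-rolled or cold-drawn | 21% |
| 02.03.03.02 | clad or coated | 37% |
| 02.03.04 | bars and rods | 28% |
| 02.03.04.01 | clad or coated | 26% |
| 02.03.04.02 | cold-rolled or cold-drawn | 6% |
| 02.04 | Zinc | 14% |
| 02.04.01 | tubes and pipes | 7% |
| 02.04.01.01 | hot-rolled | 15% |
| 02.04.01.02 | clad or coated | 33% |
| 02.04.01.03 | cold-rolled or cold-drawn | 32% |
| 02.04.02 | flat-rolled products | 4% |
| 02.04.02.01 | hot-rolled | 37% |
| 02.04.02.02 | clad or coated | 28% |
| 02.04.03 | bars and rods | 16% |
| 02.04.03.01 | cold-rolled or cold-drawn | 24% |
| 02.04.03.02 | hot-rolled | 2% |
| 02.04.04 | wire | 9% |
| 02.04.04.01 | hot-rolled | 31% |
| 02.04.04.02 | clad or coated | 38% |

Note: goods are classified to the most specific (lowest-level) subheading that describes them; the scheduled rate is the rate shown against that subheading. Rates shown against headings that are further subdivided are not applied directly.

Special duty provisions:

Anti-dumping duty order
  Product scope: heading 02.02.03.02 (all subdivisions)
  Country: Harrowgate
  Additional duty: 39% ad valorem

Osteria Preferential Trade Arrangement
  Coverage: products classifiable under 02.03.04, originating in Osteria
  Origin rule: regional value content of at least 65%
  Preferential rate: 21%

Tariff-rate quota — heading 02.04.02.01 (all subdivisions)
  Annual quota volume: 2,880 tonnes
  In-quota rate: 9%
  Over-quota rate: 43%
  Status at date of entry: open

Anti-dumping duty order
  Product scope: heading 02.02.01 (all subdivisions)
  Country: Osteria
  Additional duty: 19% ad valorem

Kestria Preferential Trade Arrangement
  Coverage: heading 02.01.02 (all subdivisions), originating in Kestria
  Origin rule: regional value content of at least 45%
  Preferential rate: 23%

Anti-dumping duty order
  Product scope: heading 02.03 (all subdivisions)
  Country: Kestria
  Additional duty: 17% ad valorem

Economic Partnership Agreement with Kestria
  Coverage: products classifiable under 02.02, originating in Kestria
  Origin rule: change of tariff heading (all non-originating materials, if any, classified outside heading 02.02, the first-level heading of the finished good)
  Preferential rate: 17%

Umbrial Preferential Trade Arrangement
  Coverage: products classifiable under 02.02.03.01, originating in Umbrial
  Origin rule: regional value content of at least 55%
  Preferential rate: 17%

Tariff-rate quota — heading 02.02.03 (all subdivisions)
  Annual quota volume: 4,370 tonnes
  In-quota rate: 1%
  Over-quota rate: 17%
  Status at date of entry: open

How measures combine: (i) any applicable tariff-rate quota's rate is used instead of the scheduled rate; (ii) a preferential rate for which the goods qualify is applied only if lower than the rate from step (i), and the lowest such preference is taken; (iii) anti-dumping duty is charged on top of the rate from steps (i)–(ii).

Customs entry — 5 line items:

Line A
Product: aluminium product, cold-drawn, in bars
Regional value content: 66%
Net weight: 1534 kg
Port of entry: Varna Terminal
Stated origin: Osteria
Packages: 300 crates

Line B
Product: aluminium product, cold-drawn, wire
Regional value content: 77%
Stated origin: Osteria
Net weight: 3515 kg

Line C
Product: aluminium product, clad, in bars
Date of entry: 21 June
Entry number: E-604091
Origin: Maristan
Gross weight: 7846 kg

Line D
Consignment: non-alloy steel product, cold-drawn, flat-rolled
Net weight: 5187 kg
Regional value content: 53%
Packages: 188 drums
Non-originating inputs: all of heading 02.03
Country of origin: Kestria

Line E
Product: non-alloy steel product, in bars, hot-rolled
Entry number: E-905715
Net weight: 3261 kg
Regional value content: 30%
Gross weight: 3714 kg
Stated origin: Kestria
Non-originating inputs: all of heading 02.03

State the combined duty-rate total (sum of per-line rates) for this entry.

70%

Line A: aluminium → 02.03; in bars → 02.03.04; cold-drawn → 02.03.04.02. Scheduled 6%. Osteria agreement on 02.03.04: RVC ≥ 65% → 21% available; preference 21% not lower than 6% → no reduction. → 6%.
Line B: aluminium → 02.03; wire → 02.03.01; cold-drawn → 02.03.01.01. Scheduled 16%. Osteria agreement on 02.03.04: 02.03.01.01 not covered. → 16%.
Line C: aluminium → 02.03; in bars → 02.03.04; clad → 02.03.04.01. Scheduled 26%. No special measure applies. → 26%.
Line D: non-alloy steel → 02.02; flat-rolled → 02.02.01; cold-drawn → 02.02.01.02. Scheduled 34%. Kestria agreement on 02.01.02: 02.02.01.02 not covered; Kestria agreement on 02.02: CTH met → 17% available; preferential 17%. → 17%.
Line E: non-alloy steel → 02.02; in bars → 02.02.04; hot-rolled → 02.02.04.01. Scheduled 5%. Kestria agreement on 02.01.02: 02.02.04.01 not covered; Kestria agreement on 02.02: CTH met → 17% available; preference 17% not lower than 5% → no reduction. → 5%.
Sum: 6% + 16% + 26% + 17% + 5% = 70%.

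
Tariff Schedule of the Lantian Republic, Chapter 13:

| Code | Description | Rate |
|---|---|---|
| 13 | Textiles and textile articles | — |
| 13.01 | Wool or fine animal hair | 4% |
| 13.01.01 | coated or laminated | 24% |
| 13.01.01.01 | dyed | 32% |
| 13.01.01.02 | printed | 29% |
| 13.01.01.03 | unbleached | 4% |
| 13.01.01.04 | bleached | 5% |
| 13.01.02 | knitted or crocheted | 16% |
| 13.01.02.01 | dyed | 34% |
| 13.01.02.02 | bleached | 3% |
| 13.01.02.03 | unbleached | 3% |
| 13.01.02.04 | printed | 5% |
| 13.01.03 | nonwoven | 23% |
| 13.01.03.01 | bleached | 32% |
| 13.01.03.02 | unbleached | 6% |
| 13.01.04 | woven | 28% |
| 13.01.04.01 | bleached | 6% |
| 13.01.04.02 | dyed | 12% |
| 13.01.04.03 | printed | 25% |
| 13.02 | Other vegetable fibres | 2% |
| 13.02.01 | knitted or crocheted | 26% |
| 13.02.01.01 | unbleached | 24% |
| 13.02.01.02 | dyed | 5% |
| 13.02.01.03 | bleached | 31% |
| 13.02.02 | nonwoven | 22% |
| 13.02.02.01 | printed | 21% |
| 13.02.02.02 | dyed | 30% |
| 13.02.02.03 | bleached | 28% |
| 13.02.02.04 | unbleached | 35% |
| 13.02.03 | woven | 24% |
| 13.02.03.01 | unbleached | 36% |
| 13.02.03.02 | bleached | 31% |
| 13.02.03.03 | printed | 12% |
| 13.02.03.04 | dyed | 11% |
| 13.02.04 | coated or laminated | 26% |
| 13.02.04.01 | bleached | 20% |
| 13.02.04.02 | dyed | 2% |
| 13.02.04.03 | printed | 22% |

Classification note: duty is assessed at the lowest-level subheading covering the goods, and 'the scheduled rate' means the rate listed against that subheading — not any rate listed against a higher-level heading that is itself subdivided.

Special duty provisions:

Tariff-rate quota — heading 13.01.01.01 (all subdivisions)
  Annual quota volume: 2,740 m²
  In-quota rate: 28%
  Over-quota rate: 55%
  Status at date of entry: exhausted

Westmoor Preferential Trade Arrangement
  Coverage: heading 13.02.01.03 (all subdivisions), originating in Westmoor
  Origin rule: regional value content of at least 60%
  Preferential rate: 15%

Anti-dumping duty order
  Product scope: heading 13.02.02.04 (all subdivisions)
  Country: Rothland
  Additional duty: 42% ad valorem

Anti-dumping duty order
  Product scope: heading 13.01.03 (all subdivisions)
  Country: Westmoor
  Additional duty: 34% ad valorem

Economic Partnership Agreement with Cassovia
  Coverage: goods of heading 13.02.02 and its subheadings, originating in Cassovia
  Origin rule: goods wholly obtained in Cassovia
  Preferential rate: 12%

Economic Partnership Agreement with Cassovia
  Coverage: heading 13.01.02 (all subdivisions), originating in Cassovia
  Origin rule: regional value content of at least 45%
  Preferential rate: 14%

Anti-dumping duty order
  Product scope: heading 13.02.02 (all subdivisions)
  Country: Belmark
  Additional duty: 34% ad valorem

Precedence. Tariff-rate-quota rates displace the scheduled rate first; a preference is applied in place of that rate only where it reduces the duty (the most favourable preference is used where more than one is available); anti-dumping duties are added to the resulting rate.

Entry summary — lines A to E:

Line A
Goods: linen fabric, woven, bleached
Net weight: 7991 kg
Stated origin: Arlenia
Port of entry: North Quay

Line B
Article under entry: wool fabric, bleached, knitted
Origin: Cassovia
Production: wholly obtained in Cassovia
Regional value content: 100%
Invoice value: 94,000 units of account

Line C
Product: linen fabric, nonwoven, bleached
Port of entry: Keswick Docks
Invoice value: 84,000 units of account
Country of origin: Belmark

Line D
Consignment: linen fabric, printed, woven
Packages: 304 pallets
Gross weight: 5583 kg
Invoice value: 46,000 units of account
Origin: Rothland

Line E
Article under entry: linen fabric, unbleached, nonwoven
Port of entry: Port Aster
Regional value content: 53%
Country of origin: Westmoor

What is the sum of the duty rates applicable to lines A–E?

Line A: linen → 13.02; woven → 13.02.03; bleached → 13.02.03.02. Scheduled 31%. No special measure applies. → 31%.
Line B: wool → 13.01; knitted → 13.01.02; bleached → 13.01.02.02. Scheduled 3%. Cassovia agreement on 13.02.02: 13.01.02.02 not covered; Cassovia agreement on 13.01.02: RVC ≥ 45% → 14% available; preference 14% not lower than 3% → no reduction. → 3%.
Line C: linen → 13.02; nonwoven → 13.02.02; bleached → 13.02.02.03. Scheduled 28%. anti-dumping (Belmark, 13.02.02): +34%; total 28% + 34% = 62%. → 62%.
Line D: linen → 13.02; woven → 13.02.03; printed → 13.02.03.03. Scheduled 12%. No special measure applies. → 12%.
Line E: linen → 13.02; nonwoven → 13.02.02; unbleached → 13.02.02.04. Scheduled 35%. Westmoor agreement on 13.02.01.03: 13.02.02.04 not covered. → 35%.
Sum: 31% + 3% + 62% + 12% + 35% = 143%.

143%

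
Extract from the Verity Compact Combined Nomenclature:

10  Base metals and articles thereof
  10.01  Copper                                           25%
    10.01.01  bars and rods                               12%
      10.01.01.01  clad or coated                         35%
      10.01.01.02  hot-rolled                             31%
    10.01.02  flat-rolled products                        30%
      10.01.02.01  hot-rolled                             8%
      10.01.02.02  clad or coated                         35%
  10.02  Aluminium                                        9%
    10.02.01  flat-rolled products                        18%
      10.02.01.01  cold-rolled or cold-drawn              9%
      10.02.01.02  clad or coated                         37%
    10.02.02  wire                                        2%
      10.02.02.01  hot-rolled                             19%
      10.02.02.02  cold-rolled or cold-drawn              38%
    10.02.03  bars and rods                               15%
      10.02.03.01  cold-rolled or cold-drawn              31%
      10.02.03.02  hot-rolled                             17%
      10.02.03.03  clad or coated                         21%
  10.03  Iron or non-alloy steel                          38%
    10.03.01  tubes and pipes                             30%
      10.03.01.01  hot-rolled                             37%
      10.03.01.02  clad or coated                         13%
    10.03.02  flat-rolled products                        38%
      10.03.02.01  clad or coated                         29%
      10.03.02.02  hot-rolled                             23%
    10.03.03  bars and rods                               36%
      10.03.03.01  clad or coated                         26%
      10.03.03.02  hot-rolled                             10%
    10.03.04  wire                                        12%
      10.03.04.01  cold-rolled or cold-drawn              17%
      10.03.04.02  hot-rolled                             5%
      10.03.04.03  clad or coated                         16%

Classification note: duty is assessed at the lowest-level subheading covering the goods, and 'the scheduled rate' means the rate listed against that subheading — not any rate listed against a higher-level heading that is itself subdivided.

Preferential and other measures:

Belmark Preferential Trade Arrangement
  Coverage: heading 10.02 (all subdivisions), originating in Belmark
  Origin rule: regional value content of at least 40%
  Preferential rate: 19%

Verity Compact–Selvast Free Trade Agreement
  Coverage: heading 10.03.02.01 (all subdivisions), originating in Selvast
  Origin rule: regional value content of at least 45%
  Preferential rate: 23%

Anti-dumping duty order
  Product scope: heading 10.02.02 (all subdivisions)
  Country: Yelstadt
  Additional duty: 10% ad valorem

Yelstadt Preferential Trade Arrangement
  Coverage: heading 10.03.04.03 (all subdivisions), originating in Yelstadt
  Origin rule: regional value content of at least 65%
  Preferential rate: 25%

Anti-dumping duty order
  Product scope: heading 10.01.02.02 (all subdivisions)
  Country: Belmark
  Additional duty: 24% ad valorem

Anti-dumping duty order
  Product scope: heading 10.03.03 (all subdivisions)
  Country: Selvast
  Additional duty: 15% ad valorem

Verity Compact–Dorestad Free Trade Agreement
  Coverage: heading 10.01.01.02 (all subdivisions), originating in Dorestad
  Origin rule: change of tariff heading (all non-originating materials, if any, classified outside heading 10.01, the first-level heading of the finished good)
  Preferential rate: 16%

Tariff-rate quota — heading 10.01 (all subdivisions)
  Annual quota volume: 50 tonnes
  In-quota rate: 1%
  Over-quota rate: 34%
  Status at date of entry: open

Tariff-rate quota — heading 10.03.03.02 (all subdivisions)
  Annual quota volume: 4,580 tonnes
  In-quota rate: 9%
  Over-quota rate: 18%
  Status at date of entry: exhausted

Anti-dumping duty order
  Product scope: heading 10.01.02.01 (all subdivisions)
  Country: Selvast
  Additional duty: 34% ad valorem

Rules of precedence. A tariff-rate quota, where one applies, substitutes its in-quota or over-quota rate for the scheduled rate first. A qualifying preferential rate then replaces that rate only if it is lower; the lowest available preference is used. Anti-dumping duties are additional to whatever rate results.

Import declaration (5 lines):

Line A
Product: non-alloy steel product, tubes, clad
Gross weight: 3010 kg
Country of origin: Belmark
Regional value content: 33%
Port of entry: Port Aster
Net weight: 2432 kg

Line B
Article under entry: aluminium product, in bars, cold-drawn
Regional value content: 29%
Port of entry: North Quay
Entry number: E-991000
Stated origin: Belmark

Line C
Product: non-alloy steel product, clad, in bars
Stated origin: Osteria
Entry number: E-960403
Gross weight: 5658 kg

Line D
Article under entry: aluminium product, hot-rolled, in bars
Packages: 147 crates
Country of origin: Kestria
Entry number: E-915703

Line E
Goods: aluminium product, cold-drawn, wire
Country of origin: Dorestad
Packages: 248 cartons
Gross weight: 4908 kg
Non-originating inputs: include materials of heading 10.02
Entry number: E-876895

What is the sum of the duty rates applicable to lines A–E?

125%

Line A: non-alloy steel → 10.03; tubes → 10.03.01; clad → 10.03.01.02. Scheduled 13%. Belmark agreement on 10.02: 10.03.01.02 not covered. → 13%.
Line B: aluminium → 10.02; in bars → 10.02.03; cold-drawn → 10.02.03.01. Scheduled 31%. Belmark agreement on 10.02: RVC < 40%. → 31%.
Line C: non-alloy steel → 10.03; in bars → 10.03.03; clad → 10.03.03.01. Scheduled 26%. No special measure applies. → 26%.
Line D: aluminium → 10.02; in bars → 10.02.03; hot-rolled → 10.02.03.02. Scheduled 17%. No special measure applies. → 17%.
Line E: aluminium → 10.02; wire → 10.02.02; cold-drawn → 10.02.02.02. Scheduled 38%. Dorestad agreement on 10.01.01.02: 10.02.02.02 not covered. → 38%.
Sum: 13% + 31% + 26% + 17% + 38% = 125%.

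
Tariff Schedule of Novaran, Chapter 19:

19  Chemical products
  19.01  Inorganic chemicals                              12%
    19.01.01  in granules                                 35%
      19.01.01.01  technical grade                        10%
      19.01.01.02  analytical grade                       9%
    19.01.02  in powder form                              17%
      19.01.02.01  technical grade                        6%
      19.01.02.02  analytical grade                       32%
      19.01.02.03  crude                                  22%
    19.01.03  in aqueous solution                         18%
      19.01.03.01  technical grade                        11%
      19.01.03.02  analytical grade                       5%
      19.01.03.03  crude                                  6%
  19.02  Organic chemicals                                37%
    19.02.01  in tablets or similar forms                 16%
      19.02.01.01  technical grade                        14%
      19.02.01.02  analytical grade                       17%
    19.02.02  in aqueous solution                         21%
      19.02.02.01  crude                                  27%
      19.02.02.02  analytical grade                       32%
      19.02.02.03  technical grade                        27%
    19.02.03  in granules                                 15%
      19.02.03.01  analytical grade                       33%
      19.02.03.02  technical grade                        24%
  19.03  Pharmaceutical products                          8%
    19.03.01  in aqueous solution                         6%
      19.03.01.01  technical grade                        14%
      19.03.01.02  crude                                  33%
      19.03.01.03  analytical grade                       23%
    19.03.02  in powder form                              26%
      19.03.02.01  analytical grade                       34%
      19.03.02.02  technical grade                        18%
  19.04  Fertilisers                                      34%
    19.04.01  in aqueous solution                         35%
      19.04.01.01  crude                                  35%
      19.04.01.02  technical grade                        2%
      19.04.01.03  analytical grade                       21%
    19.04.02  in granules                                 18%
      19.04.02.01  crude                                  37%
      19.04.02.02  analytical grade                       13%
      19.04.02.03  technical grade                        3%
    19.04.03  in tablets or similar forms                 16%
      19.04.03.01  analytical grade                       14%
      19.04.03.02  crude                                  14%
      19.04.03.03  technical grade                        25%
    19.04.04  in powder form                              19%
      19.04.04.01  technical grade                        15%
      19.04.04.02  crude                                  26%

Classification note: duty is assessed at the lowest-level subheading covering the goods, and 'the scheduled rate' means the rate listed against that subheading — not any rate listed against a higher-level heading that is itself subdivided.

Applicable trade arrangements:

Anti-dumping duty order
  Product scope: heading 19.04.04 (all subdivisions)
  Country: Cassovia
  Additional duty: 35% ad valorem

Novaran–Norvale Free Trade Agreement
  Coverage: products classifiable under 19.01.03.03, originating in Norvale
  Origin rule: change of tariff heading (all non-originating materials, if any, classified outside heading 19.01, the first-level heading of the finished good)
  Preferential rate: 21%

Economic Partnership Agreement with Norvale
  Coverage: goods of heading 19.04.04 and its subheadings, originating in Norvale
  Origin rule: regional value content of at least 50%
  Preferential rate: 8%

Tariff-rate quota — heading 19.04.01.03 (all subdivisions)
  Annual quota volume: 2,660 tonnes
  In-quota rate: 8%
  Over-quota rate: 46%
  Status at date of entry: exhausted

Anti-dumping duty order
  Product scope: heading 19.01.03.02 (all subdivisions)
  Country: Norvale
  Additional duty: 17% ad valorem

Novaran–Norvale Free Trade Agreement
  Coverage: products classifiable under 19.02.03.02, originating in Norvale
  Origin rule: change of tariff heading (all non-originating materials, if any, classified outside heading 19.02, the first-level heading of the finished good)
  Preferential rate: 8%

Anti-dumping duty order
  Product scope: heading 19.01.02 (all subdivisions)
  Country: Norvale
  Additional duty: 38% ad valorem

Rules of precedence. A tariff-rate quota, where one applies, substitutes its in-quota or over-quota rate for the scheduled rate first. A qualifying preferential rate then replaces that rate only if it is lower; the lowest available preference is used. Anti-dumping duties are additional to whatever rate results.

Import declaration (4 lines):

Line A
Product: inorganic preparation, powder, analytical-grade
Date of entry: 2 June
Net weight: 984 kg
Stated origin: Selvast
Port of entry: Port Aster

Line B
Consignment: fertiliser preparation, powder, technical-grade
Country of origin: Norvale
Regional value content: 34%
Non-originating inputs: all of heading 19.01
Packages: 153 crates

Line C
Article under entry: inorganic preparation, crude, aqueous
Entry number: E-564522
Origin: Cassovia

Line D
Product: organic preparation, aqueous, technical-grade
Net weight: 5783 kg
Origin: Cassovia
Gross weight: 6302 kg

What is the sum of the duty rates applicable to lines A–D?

80%

Line A: inorganic → 19.01; powder → 19.01.02; analytical-grade → 19.01.02.02. Scheduled 32%. No special measure applies. → 32%.
Line B: fertiliser → 19.04; powder → 19.04.04; technical-grade → 19.04.04.01. Scheduled 15%. Norvale agreement on 19.01.03.03: 19.04.04.01 not covered; Norvale agreement on 19.04.04: RVC < 50%; Norvale agreement on 19.02.03.02: 19.04.04.01 not covered. → 15%.
Line C: inorganic → 19.01; aqueous → 19.01.03; crude → 19.01.03.03. Scheduled 6%. No special measure applies. → 6%.
Line D: organic → 19.02; aqueous → 19.02.02; technical-grade → 19.02.02.03. Scheduled 27%. No special measure applies. → 27%.
Sum: 32% + 15% + 6% + 27% = 80%.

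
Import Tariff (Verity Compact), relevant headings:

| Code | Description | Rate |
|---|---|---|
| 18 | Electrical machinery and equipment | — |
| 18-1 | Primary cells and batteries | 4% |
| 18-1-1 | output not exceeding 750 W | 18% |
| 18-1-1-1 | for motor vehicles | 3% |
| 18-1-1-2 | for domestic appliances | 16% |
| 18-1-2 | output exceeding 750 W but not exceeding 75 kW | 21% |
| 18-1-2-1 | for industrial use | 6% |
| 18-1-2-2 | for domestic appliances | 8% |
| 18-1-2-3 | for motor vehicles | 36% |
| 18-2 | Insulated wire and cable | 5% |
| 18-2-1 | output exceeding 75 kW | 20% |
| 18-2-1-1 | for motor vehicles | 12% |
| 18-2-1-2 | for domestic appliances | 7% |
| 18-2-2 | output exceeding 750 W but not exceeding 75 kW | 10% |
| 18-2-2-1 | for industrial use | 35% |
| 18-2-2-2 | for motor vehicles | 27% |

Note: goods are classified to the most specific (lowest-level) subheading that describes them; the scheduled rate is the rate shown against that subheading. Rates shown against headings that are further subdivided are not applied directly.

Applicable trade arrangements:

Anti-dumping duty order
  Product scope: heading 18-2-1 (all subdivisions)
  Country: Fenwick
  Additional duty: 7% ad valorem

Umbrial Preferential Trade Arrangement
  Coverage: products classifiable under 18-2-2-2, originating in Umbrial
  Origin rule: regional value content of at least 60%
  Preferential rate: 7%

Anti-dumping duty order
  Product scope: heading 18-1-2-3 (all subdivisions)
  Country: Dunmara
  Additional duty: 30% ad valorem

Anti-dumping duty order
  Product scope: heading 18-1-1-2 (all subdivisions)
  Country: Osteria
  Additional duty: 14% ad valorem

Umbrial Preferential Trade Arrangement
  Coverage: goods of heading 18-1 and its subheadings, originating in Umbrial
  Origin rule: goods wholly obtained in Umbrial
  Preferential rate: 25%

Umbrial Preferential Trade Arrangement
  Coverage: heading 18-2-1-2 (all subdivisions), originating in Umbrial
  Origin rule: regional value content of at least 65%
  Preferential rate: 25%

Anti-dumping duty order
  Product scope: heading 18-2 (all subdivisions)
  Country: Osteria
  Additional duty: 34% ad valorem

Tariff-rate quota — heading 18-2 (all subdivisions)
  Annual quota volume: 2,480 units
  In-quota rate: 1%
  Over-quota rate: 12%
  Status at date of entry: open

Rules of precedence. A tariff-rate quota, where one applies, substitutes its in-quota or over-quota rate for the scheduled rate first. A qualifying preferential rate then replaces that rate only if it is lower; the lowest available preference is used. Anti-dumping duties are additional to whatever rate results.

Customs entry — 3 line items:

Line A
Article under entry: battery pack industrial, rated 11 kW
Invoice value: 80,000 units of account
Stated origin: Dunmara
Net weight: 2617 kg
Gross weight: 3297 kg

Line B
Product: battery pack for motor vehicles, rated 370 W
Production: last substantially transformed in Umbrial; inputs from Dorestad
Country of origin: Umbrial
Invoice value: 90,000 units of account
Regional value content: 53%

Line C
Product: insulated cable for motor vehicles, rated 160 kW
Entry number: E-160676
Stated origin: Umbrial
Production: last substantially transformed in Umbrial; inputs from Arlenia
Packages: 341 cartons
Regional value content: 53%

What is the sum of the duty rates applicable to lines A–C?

Line A: battery pack → 18-1; rated 11 kW → 18-1-2; industrial → 18-1-2-1. Scheduled 6%. No special measure applies. → 6%.
Line B: battery pack → 18-1; rated 370 W → 18-1-1; for motor vehicles → 18-1-1-1. Scheduled 3%. Umbrial agreement on 18-2-2-2: 18-1-1-1 not covered; Umbrial agreement on 18-1: not wholly obtained; Umbrial agreement on 18-2-1-2: 18-1-1-1 not covered. → 3%.
Line C: insulated cable → 18-2; rated 160 kW → 18-2-1; for motor vehicles → 18-2-1-1. Scheduled 12%. quota on 18-2 open → in-quota 1%; Umbrial agreement on 18-2-2-2: 18-2-1-1 not covered; Umbrial agreement on 18-1: 18-2-1-1 not covered; Umbrial agreement on 18-2-1-2: 18-2-1-1 not covered. → 1%.
Sum: 6% + 3% + 1% = 10%.

10%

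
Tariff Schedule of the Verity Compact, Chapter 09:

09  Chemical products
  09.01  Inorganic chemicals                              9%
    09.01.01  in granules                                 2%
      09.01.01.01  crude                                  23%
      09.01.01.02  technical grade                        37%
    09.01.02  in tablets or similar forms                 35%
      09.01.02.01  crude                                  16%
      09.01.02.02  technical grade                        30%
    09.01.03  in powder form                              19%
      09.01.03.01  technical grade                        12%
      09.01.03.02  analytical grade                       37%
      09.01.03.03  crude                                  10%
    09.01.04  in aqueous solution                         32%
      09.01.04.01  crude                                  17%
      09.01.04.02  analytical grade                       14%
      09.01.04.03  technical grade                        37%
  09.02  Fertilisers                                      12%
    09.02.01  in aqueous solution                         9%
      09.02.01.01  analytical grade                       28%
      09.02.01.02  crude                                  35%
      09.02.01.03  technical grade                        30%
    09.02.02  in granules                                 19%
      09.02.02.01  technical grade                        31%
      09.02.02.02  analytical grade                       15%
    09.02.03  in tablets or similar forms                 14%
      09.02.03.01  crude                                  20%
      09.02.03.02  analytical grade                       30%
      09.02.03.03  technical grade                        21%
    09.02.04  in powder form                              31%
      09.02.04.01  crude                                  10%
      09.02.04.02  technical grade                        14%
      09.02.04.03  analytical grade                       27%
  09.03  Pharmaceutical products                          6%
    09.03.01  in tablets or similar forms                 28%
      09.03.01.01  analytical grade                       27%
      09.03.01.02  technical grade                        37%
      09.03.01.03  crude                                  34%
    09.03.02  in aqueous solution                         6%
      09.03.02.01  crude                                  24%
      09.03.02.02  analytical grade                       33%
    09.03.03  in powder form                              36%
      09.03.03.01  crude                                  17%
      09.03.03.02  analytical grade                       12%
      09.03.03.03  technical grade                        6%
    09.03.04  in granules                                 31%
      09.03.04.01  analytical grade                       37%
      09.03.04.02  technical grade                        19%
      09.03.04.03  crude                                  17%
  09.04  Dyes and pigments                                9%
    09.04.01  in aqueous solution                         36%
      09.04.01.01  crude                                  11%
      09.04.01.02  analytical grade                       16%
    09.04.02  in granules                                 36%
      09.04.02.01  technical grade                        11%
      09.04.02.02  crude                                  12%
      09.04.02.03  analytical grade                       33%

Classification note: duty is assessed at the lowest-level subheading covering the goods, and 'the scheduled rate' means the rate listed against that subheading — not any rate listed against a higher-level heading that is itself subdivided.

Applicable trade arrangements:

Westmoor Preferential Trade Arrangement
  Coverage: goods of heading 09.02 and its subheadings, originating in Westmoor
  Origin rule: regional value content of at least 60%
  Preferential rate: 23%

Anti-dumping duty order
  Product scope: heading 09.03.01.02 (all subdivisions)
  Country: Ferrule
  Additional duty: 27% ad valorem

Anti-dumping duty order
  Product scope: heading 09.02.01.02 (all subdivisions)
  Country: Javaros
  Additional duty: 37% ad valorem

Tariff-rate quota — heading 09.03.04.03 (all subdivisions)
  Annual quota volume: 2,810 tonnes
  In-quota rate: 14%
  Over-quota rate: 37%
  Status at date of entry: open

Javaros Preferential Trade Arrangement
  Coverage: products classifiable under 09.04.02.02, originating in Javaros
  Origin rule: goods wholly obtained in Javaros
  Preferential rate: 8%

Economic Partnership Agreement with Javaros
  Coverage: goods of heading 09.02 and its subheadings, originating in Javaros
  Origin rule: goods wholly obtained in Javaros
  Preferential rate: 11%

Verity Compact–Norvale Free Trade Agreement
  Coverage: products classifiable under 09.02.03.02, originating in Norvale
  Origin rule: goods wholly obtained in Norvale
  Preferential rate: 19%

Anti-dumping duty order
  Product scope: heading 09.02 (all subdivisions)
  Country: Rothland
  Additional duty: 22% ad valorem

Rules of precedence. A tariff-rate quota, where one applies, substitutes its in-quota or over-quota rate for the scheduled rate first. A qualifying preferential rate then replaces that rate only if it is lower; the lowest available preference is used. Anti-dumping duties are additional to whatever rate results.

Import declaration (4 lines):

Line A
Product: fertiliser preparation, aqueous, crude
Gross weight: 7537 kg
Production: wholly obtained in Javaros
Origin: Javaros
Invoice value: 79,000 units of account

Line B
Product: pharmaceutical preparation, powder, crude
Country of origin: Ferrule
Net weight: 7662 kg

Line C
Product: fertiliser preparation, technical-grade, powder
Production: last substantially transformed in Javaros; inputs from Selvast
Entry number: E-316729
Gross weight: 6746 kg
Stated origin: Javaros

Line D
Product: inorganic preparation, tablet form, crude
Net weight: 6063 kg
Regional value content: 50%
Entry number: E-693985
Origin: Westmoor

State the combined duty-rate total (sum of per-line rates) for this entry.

95%

Line A: fertiliser → 09.02; aqueous → 09.02.01; crude → 09.02.01.02. Scheduled 35%. Javaros agreement on 09.04.02.02: 09.02.01.02 not covered; Javaros agreement on 09.02: wholly obtained → 11% available; preferential 11%; anti-dumping (Javaros, 09.02.01.02): +37%; total 11% + 37% = 48%. → 48%.
Line B: pharmaceutical → 09.03; powder → 09.03.03; crude → 09.03.03.01. Scheduled 17%. No special measure applies. → 17%.
Line C: fertiliser → 09.02; powder → 09.02.04; technical-grade → 09.02.04.02. Scheduled 14%. Javaros agreement on 09.04.02.02: 09.02.04.02 not covered; Javaros agreement on 09.02: not wholly obtained. → 14%.
Line D: inorganic → 09.01; tablet form → 09.01.02; crude → 09.01.02.01. Scheduled 16%. Westmoor agreement on 09.02: 09.01.02.01 not covered. → 16%.
Sum: 48% + 17% + 14% + 16% = 95%.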